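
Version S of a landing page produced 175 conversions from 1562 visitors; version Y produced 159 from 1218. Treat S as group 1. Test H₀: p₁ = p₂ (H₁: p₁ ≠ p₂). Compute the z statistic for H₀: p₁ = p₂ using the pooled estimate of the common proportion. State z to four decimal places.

p̂₁ = 175/1562 = 0.1120359, p̂₂ = 159/1218 = 0.1305419.
Pooled p̂ = (175+159)/(1562+1218) = 334/2780 = 0.1201439.
SE = √(p̂(1−p̂)(1/n₁+1/n₂)) = √(0.1201439·0.8798561·0.00146122) = √(0.000154465) = 0.0124284.
z = (0.1120359 − 0.1305419)/0.0124284 = -0.0185060/0.0124284 = -1.4890.
p-value = 2·P(Z > 1.489) ≈ 0.1365.

z = -1.4890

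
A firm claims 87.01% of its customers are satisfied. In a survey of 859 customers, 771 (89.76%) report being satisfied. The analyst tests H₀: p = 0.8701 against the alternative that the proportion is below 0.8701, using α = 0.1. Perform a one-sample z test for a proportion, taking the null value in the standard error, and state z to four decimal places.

z = 2.3935

p̂ = 771/859 = 0.8975553.
Under H₀, SE = √(0.8701·0.1299/859) = √(0.000131579) = 0.0114708.
z = (0.8975553 − 0.8701)/0.0114708 = 0.0274553/0.0114708 = 2.3935.
p-value = P(Z < 2.394) ≈ 0.9917; since p > α = 0.1, fail to reject H₀.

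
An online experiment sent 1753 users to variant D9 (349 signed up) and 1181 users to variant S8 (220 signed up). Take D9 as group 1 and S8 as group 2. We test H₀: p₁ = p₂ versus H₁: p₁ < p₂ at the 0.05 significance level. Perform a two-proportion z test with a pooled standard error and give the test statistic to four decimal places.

z = 0.8603

p̂₁ = 349/1753 = 0.199087, p̂₂ = 220/1181 = 0.186283.
Pooled p̂ = (349+220)/(1753+1181) = 569/2934 = 0.193933.
SE = √(0.156323 × 0.00141719) = 0.014884.
z = (0.199087 − 0.186283)/0.014884 = 0.012804/0.014884 = 0.8603.
p-value = P(Z < 0.860) ≈ 0.8052. With α = 0.05, fail to reject H₀.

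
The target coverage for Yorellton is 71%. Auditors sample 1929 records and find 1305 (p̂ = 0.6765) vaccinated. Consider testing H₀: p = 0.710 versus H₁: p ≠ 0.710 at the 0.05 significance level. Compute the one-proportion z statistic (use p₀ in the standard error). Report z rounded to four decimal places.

p̂ = 1305/1929 ≈ 0.6765163.
Standard error under H₀: √(0.71×0.29/1929) = 0.0103315.
z = (0.6765163 − 0.71)/0.0103315 = -0.0334837/0.0103315 = -3.2409.
Two-sided p-value ≈ 2·Φ(−3.241) = 0.0012. With α = 0.05, reject H₀.

z = -3.2409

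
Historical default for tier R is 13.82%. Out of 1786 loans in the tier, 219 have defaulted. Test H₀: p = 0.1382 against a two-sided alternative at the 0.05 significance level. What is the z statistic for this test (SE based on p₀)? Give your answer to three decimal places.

z = -1.908

p̂ = 219/1786 ≈ 0.122620.
SE = √(p₀(1−p₀)/n) = √(0.1191/1786) = 0.008166.
z = (0.122620 − 0.1382)/0.008166 = -0.015580/0.008166 = -1.908.
p-value = 2·P(Z > 1.908) ≈ 0.0564, so at α = 0.05 we fail to reject H₀.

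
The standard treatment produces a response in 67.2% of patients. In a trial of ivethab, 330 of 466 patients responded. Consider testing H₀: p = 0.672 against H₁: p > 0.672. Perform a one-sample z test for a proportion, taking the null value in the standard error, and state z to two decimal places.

p̂ = 330/466 ≈ 0.70815.
Standard error under H₀: √(0.672×0.328/466) = 0.02175.
z = (0.70815 − 0.672)/0.02175 = 0.03615/0.02175 = 1.66.
p-value = P(Z > 1.662) ≈ 0.0482.

z = 1.66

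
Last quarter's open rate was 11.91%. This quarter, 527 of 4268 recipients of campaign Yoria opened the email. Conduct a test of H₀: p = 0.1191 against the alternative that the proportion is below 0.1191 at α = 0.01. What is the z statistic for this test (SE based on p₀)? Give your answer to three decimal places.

p̂ = 527/4268 = 0.12348.
Standard error under H₀: √(0.1191×0.8809/4268) = 0.00496.
z = (0.12348 − 0.1191)/0.00496 = 0.00438/0.00496 = 0.883.
p-value = P(Z < 0.883) ≈ 0.8113, so at α = 0.01 we fail to reject H₀.

z = 0.883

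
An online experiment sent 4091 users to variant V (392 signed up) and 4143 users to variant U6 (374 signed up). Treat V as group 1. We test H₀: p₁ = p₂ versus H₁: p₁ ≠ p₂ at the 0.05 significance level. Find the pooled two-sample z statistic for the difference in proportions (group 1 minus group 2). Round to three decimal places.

p̂₁ = 392/4091 ≈ 0.095820, p̂₂ = 374/4143 ≈ 0.090273.
Pooled p̂ = (392+374)/(4091+4143) = 766/8234 = 0.093029.
SE = √(0.0843745 × 0.00048581) = 0.006402.
z = (0.095820 − 0.090273)/0.006402 = 0.005547/0.006402 = 0.866.
p-value = 2·P(Z > 0.866) ≈ 0.3862, so at α = 0.05 we fail to reject H₀.

z = 0.866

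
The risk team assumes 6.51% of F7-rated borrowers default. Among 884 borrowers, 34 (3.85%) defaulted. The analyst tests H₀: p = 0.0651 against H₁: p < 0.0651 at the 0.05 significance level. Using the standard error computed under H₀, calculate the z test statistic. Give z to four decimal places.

z = -3.2104

p̂ = 34/884 ≈ 0.0384615.
SE = √(p₀(1−p₀)/n) = √(0.060862/884) = 0.0082975.
z = (0.0384615 − 0.0651)/0.0082975 = -0.0266385/0.0082975 = -3.2104.
p-value = P(Z < -3.210) ≈ 0.0007. With α = 0.05, reject H₀.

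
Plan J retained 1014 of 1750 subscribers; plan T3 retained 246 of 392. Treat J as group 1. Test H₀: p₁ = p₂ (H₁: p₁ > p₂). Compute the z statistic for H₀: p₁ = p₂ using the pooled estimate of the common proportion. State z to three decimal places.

p̂₁ = 1014/1750 = 0.57943, p̂₂ = 246/392 = 0.62755.
Pooled p̂ = (1014+246)/(1750+392) = 1260/2142 = 0.58824.
SE = √(p̂(1−p̂)(1/n₁+1/n₂)) = √(0.58824·0.41176·0.00312245) = √(0.000756303) = 0.02750.
z = (0.57943 − 0.62755)/0.02750 = -0.04812/0.02750 = -1.750.
p-value = P(Z > -1.750) ≈ 0.9599.

z = -1.750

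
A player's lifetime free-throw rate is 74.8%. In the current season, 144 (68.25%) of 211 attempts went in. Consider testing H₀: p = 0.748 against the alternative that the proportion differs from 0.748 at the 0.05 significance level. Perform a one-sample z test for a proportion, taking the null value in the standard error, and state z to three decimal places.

p̂ = 144/211 ≈ 0.68246.
Standard error under H₀: √(0.748×0.252/211) = 0.02989.
z = (0.68246 − 0.748)/0.02989 = -0.06554/0.02989 = -2.193.
p-value = 2·P(Z > 2.193) ≈ 0.0283. With α = 0.05, reject H₀.

z = -2.193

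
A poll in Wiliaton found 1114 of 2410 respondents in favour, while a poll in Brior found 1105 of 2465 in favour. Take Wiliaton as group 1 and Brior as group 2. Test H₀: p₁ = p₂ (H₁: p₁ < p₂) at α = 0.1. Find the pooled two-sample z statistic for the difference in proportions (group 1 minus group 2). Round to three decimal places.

p̂₁ = 1114/2410 ≈ 0.462241, p̂₂ = 1105/2465 ≈ 0.448276.
Pooled p̂ = (1114+1105)/(2410+2465) = 2219/4875 = 0.455179.
SE = √(p̂(1−p̂)(1/n₁+1/n₂)) = √(0.455179·0.544821·0.000820617) = √(0.000203506) = 0.014266.
z = (0.462241 − 0.448276)/0.014266 = 0.013965/0.014266 = 0.979.
p-value = P(Z < 0.979) ≈ 0.8362, so at α = 0.1 we fail to reject H₀.

z = 0.979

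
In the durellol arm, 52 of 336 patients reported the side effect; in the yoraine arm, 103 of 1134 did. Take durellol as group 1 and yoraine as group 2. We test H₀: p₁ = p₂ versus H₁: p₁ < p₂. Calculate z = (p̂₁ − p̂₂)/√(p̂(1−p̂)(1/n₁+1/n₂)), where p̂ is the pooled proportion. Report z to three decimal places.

z = 3.351

p̂₁ = 52/336 = 0.15476, p̂₂ = 103/1134 = 0.09083.
Pooled p̂ = (52+103)/(336+1134) = 155/1470 = 0.10544.
SE = √(p̂(1−p̂)(1/n₁+1/n₂)) = √(0.10544·0.89456·0.00385802) = √(0.000363905) = 0.01908.
z = (0.15476 − 0.09083)/0.01908 = 0.06393/0.01908 = 3.351.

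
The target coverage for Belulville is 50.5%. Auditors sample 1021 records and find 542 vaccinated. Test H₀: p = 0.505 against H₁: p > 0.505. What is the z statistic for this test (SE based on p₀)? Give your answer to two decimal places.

p̂ = 542/1021 = 0.53085.
Standard error under H₀: √(0.505×0.495/1021) = 0.01565.
z = (0.53085 − 0.505)/0.01565 = 0.02585/0.01565 = 1.65.
p-value = P(Z > 1.652) ≈ 0.0492.

z = 1.65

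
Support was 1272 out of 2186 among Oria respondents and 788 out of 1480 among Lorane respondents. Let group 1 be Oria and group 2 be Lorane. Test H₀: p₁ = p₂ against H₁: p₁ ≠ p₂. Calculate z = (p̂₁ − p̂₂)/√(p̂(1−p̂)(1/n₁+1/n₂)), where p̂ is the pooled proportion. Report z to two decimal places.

z = 2.96

p̂₁ = 1272/2186 = 0.5819, p̂₂ = 788/1480 = 0.5324.
Pooled p̂ = (1272+788)/(2186+1480) = 2060/3666 = 0.5619.
SE = √(0.246166 × 0.00113313) = 0.0167.
z = (0.5819 − 0.5324)/0.0167 = 0.0495/0.0167 = 2.96.
p-value = 2·P(Z > 2.961) ≈ 0.0031.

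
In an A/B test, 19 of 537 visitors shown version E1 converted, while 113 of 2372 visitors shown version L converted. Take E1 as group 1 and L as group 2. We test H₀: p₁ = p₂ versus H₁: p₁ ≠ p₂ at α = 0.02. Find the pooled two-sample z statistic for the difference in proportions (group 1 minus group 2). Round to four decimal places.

p̂₁ = 19/537 = 0.035382, p̂₂ = 113/2372 = 0.047639.
Pooled p̂ = (19+113)/(537+2372) = 132/2909 = 0.045376.
SE = √(p̂(1−p̂)(1/n₁+1/n₂)) = √(0.045376·0.954624·0.00228378) = √(9.89275e-05) = 0.009946.
z = (0.035382 − 0.047639)/0.009946 = -0.012257/0.009946 = -1.2324.
Two-sided p-value ≈ 2·Φ(−1.232) = 0.2178, so at α = 0.02 we fail to reject H₀.

z = -1.2324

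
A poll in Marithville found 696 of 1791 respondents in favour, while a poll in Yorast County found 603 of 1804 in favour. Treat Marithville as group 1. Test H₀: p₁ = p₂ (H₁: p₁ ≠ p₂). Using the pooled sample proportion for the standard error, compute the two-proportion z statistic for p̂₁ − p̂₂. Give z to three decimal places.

p̂₁ = 696/1791 = 0.388610, p̂₂ = 603/1804 = 0.334257.
Pooled p̂ = (696+603)/(1791+1804) = 1299/3595 = 0.361335.
SE = √(p̂(1−p̂)(1/n₁+1/n₂)) = √(0.361335·0.638665·0.00111267) = √(0.000256773) = 0.016024.
z = (0.388610 − 0.334257)/0.016024 = 0.054353/0.016024 = 3.392.
p-value = 2·P(Z > 3.392) ≈ 0.0007.

z = 3.392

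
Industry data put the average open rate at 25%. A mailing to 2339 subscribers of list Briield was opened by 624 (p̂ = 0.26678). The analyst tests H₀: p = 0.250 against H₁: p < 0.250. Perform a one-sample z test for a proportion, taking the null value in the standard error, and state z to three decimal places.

p̂ = 624/2339 = 0.266781.
SE = √(p₀(1−p₀)/n) = √(0.1875/2339) = 0.008953.
z = (0.266781 − 0.25)/0.008953 = 0.016781/0.008953 = 1.874.

z = 1.874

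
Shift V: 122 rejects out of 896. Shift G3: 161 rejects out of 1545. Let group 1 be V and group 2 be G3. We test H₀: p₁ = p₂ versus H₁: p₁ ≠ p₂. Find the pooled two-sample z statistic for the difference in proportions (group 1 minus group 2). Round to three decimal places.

z = 2.377

p̂₁ = 122/896 = 0.13616, p̂₂ = 161/1545 = 0.10421.
Pooled p̂ = (122+161)/(896+1545) = 283/2441 = 0.11594.
SE = √(0.102495 × 0.00176332) = 0.01344.
z = (0.13616 − 0.10421)/0.01344 = 0.03195/0.01344 = 2.377.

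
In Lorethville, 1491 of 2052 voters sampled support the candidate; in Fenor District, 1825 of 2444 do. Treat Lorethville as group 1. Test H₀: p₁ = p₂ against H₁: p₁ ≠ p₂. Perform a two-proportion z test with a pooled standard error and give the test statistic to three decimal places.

p̂₁ = 1491/2052 = 0.726608, p̂₂ = 1825/2444 = 0.746727.
Pooled p̂ = (1491+1825)/(2052+2444) = 3316/4496 = 0.737544.
SE = √(p̂(1−p̂)(1/n₁+1/n₂)) = √(0.737544·0.262456·0.000896495) = √(0.000173537) = 0.013173.
z = (0.726608 − 0.746727)/0.013173 = -0.020119/0.013173 = -1.527.
p-value = 2·P(Z > 1.527) ≈ 0.1267.

z = -1.527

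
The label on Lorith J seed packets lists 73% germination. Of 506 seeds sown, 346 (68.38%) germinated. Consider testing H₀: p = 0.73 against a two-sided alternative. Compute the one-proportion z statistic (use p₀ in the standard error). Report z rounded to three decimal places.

z = -2.341

p̂ = 346/506 ≈ 0.68379.
Standard error under H₀: √(0.73×0.27/506) = 0.01974.
z = (0.68379 − 0.73)/0.01974 = -0.04621/0.01974 = -2.341.
p-value = 2·P(Z > 2.341) ≈ 0.0192.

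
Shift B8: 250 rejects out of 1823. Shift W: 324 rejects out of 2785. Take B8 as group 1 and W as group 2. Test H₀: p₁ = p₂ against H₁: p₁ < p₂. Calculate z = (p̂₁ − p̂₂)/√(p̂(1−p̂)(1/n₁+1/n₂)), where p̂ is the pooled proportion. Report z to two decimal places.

p̂₁ = 250/1823 = 0.13714, p̂₂ = 324/2785 = 0.11634.
Pooled p̂ = (250+324)/(1823+2785) = 574/4608 = 0.12457.
SE = √(0.109049 × 0.000907613) = 0.00995.
z = (0.13714 − 0.11634)/0.00995 = 0.02080/0.00995 = 2.09.
p-value = P(Z < 2.091) ≈ 0.9817.

z = 2.09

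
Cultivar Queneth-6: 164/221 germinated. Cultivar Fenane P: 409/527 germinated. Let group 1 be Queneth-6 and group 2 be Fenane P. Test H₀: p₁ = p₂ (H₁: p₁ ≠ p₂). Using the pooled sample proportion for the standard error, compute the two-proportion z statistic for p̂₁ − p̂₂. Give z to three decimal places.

z = -1.002

p̂₁ = 164/221 = 0.74208, p̂₂ = 409/527 = 0.77609.
Pooled p̂ = (164+409)/(221+527) = 573/748 = 0.76604.
SE = √(p̂(1−p̂)(1/n₁+1/n₂)) = √(0.76604·0.23396·0.00642242) = √(0.00115103) = 0.03393.
z = (0.74208 − 0.77609)/0.03393 = -0.03401/0.03393 = -1.002.
Two-sided p-value ≈ 2·Φ(−1.002) = 0.3161.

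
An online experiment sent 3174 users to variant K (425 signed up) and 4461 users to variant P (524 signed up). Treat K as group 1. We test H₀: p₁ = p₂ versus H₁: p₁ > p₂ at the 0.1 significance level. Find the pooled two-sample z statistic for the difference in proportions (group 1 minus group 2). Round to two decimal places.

p̂₁ = 425/3174 = 0.13390, p̂₂ = 524/4461 = 0.11746.
Pooled p̂ = (425+524)/(3174+4461) = 949/7635 = 0.12430.
SE = √(p̂(1−p̂)(1/n₁+1/n₂)) = √(0.12430·0.87570·0.000539225) = √(5.86927e-05) = 0.00766.
z = (0.13390 − 0.11746)/0.00766 = 0.01644/0.00766 = 2.15.
p-value = P(Z > 2.146) ≈ 0.0160; since p < α = 0.1, reject H₀.

z = 2.15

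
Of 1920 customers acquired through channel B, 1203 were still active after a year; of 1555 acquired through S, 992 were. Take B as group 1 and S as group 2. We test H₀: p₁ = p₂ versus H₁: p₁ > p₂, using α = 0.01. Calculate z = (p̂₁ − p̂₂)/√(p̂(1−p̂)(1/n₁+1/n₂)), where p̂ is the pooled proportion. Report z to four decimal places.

z = -0.6915

p̂₁ = 1203/1920 = 0.626563, p̂₂ = 992/1555 = 0.637942.
Pooled p̂ = (1203+992)/(1920+1555) = 2195/3475 = 0.631655.
SE = √(p̂(1−p̂)(1/n₁+1/n₂)) = √(0.631655·0.368345·0.00116392) = √(0.000270806) = 0.016456.
z = (0.626563 − 0.637942)/0.016456 = -0.011379/0.016456 = -0.6915.
p-value = P(Z > -0.692) ≈ 0.7554. With α = 0.01, fail to reject H₀.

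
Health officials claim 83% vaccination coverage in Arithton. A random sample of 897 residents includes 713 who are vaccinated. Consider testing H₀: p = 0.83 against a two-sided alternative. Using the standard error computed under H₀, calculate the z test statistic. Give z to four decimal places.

z = -2.8008

p̂ = 713/897 ≈ 0.794872.
SE = √(p₀(1−p₀)/n) = √(0.1411/897) = 0.012542.
z = (0.794872 − 0.83)/0.012542 = -0.035128/0.012542 = -2.8008.
p-value = 2·P(Z > 2.801) ≈ 0.0051.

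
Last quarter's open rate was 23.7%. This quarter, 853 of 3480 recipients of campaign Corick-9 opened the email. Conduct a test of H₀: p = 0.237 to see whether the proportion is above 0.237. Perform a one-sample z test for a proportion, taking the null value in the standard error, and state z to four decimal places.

z = 1.1257

p̂ = 853/3480 ≈ 0.245115.
Standard error under H₀: √(0.237×0.763/3480) = 0.007209.
z = (0.245115 − 0.237)/0.007209 = 0.008115/0.007209 = 1.1257.
p-value = P(Z > 1.126) ≈ 0.1301.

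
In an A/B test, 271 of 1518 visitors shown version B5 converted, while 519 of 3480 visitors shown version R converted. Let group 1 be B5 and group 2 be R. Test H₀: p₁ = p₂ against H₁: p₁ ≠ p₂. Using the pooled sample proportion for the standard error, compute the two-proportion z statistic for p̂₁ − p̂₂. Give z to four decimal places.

p̂₁ = 271/1518 ≈ 0.1785244, p̂₂ = 519/3480 ≈ 0.1491379.
Pooled p̂ = (271+519)/(1518+3480) = 790/4998 = 0.1580632.
SE = √(p̂(1−p̂)(1/n₁+1/n₂)) = √(0.1580632·0.8419368·0.000946118) = √(0.000125909) = 0.0112209.
z = (0.1785244 − 0.1491379)/0.0112209 = 0.0293865/0.0112209 = 2.6189.

z = 2.6189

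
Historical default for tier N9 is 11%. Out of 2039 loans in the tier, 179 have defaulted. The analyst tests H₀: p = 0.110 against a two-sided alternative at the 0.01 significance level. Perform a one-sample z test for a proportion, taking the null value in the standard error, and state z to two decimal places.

p̂ = 179/2039 = 0.087788.
Under H₀, SE = √(0.11·0.89/2039) = √(4.80137e-05) = 0.006929.
z = (0.087788 − 0.11)/0.006929 = -0.022212/0.006929 = -3.21.
Two-sided p-value ≈ 2·Φ(−3.206) = 0.0013, so at α = 0.01 we reject H₀.

z = -3.21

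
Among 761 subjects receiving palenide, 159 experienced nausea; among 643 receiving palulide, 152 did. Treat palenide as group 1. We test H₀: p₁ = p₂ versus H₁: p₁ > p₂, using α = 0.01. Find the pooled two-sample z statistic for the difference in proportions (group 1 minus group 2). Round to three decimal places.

p̂₁ = 159/761 ≈ 0.20894, p̂₂ = 152/643 ≈ 0.23639.
Pooled p̂ = (159+152)/(761+643) = 311/1404 = 0.22151.
SE = √(0.172443 × 0.00286927) = 0.02224.
z = (0.20894 − 0.23639)/0.02224 = -0.02745/0.02224 = -1.234.
p-value = P(Z > -1.234) ≈ 0.8915. With α = 0.01, fail to reject H₀.

z = -1.234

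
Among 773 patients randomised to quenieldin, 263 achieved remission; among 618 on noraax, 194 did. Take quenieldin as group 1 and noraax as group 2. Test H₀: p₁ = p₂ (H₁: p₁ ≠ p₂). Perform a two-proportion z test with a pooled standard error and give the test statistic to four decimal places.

p̂₁ = 263/773 ≈ 0.340233, p̂₂ = 194/618 ≈ 0.313916.
Pooled p̂ = (263+194)/(773+618) = 457/1391 = 0.328541.
SE = √(0.220602 × 0.00291178) = 0.025345.
z = (0.340233 − 0.313916)/0.025345 = 0.026317/0.025345 = 1.0384.
Two-sided p-value ≈ 2·Φ(−1.038) = 0.2991.

z = 1.0384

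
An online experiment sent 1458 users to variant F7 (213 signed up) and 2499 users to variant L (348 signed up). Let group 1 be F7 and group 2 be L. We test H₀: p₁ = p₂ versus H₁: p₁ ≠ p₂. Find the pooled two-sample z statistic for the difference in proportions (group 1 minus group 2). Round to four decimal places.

z = 0.5946

p̂₁ = 213/1458 = 0.146091, p̂₂ = 348/2499 = 0.139256.
Pooled p̂ = (213+348)/(1458+2499) = 561/3957 = 0.141774.
SE = √(0.121674 × 0.00108603) = 0.011495.
z = (0.146091 − 0.139256)/0.011495 = 0.006835/0.011495 = 0.5946.
p-value = 2·P(Z > 0.595) ≈ 0.5521.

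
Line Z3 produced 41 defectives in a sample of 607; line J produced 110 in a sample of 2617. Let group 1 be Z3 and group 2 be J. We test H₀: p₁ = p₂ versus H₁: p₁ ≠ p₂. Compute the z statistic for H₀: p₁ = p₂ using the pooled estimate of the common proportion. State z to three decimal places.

z = 2.680

p̂₁ = 41/607 ≈ 0.067545, p̂₂ = 110/2617 ≈ 0.042033.
Pooled p̂ = (41+110)/(607+2617) = 151/3224 = 0.046836.
SE = √(0.0446426 × 0.00202956) = 0.009519.
z = (0.067545 − 0.042033)/0.009519 = 0.025512/0.009519 = 2.680.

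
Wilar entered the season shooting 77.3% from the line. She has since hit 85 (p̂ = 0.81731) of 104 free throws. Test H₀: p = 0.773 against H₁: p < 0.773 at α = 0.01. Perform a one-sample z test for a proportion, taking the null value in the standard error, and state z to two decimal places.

p̂ = 85/104 = 0.8173.
Standard error under H₀: √(0.773×0.227/104) = 0.0411.
z = (0.8173 − 0.773)/0.0411 = 0.0443/0.0411 = 1.08.
p-value = P(Z < 1.079) ≈ 0.8596. With α = 0.01, fail to reject H₀.

z = 1.08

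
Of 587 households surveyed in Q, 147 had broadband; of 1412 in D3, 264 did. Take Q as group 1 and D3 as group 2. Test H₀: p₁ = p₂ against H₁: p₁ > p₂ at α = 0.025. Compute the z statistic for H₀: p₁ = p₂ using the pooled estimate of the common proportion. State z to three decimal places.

p̂₁ = 147/587 ≈ 0.25043, p̂₂ = 264/1412 ≈ 0.18697.
Pooled p̂ = (147+264)/(587+1412) = 411/1999 = 0.20560.
SE = √(0.16333 × 0.00241179) = 0.01985.
z = (0.25043 − 0.18697)/0.01985 = 0.06346/0.01985 = 3.197.
p-value = P(Z > 3.197) ≈ 0.0007. With α = 0.025, reject H₀.

z = 3.197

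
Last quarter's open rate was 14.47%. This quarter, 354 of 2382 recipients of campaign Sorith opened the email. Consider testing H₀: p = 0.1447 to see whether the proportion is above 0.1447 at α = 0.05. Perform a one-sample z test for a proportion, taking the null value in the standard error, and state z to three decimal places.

p̂ = 354/2382 = 0.148615.
SE = √(p₀(1−p₀)/n) = √(0.12376/2382) = 0.007208.
z = (0.148615 − 0.1447)/0.007208 = 0.003915/0.007208 = 0.543.
p-value = P(Z > 0.543) ≈ 0.2935, so at α = 0.05 we fail to reject H₀.

z = 0.543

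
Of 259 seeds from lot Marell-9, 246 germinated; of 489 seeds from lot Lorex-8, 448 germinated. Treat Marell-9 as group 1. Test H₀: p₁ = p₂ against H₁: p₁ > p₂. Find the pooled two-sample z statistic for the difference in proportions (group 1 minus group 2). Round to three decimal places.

p̂₁ = 246/259 = 0.94981, p̂₂ = 448/489 = 0.91616.
Pooled p̂ = (246+448)/(259+489) = 694/748 = 0.92781.
SE = √(p̂(1−p̂)(1/n₁+1/n₂)) = √(0.92781·0.07219·0.00590599) = √(0.000395588) = 0.01989.
z = (0.94981 − 0.91616)/0.01989 = 0.03365/0.01989 = 1.692.

z = 1.692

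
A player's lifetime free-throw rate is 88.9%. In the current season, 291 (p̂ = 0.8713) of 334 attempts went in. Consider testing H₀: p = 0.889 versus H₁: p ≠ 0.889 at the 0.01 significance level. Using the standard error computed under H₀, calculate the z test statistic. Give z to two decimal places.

z = -1.03

p̂ = 291/334 ≈ 0.8713.
Standard error under H₀: √(0.889×0.111/334) = 0.0172.
z = (0.8713 − 0.889)/0.0172 = -0.0177/0.0172 = -1.03.
p-value = 2·P(Z > 1.032) ≈ 0.3020; since p > α = 0.01, fail to reject H₀.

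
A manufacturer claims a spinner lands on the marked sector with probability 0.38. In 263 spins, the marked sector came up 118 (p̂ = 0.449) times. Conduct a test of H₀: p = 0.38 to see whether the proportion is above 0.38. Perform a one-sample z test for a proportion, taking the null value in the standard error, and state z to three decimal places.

p̂ = 118/263 = 0.44867.
Under H₀, SE = √(0.38·0.62/263) = √(0.000895817) = 0.02993.
z = (0.44867 − 0.38)/0.02993 = 0.06867/0.02993 = 2.294.
p-value = P(Z > 2.294) ≈ 0.0109.

z = 2.294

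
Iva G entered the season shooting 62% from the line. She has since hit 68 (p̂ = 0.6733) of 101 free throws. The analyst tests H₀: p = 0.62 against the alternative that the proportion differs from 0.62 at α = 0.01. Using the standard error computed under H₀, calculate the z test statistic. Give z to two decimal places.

p̂ = 68/101 ≈ 0.6733.
Standard error under H₀: √(0.62×0.38/101) = 0.0483.
z = (0.6733 − 0.62)/0.0483 = 0.0533/0.0483 = 1.10.
Two-sided p-value ≈ 2·Φ(−1.103) = 0.2701, so at α = 0.01 we fail to reject H₀.

z = 1.10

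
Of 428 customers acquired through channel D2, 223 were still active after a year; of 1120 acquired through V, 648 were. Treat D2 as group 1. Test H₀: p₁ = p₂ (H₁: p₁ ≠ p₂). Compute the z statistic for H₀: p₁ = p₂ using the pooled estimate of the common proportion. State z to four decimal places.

z = -2.0413

p̂₁ = 223/428 = 0.521028, p̂₂ = 648/1120 = 0.578571.
Pooled p̂ = (223+648)/(428+1120) = 871/1548 = 0.562661.
SE = √(0.246074 × 0.00322931) = 0.028189.
z = (0.521028 − 0.578571)/0.028189 = -0.057543/0.028189 = -2.0413.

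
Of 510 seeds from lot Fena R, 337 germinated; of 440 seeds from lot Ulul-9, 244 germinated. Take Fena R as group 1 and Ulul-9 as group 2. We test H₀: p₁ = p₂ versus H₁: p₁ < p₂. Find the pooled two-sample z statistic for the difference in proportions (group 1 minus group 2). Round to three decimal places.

p̂₁ = 337/510 ≈ 0.66078, p̂₂ = 244/440 ≈ 0.55455.
Pooled p̂ = (337+244)/(510+440) = 581/950 = 0.61158.
SE = √(0.23755 × 0.00423351) = 0.03171.
z = (0.66078 − 0.55455)/0.03171 = 0.10623/0.03171 = 3.350.
p-value = P(Z < 3.350) ≈ 0.9996.

z = 3.350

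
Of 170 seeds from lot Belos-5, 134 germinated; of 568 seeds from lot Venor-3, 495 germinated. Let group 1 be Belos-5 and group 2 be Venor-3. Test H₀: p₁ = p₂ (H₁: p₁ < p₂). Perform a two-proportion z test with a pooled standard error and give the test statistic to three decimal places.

p̂₁ = 134/170 = 0.788235, p̂₂ = 495/568 = 0.871479.
Pooled p̂ = (134+495)/(170+568) = 629/738 = 0.852304.
SE = √(p̂(1−p̂)(1/n₁+1/n₂)) = √(0.852304·0.147696·0.00764292) = √(0.000962107) = 0.031018.
z = (0.788235 − 0.871479)/0.031018 = -0.083244/0.031018 = -2.684.

z = -2.684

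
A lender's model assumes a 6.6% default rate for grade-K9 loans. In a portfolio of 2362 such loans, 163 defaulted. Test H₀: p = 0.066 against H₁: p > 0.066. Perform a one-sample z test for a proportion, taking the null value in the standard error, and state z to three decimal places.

z = 0.589

p̂ = 163/2362 = 0.06901.
Under H₀, SE = √(0.066·0.934/2362) = √(2.60982e-05) = 0.00511.
z = (0.06901 − 0.066)/0.00511 = 0.00301/0.00511 = 0.589.
p-value = P(Z > 0.589) ≈ 0.2779.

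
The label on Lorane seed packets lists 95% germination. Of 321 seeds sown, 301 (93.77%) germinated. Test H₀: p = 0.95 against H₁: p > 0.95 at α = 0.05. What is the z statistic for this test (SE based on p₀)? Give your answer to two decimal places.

z = -1.01

p̂ = 301/321 = 0.9377.
Under H₀, SE = √(0.95·0.05/321) = √(0.000147975) = 0.0122.
z = (0.9377 − 0.95)/0.0122 = -0.0123/0.0122 = -1.01.
p-value = P(Z > -1.012) ≈ 0.8441; since p > α = 0.05, fail to reject H₀.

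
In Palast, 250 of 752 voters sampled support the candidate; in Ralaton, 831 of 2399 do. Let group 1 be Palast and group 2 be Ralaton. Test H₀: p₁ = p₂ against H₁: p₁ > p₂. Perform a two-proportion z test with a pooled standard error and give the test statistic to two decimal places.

p̂₁ = 250/752 ≈ 0.33245, p̂₂ = 831/2399 ≈ 0.34639.
Pooled p̂ = (250+831)/(752+2399) = 1081/3151 = 0.34307.
SE = √(p̂(1−p̂)(1/n₁+1/n₂)) = √(0.34307·0.65693·0.00174663) = √(0.00039364) = 0.01984.
z = (0.33245 − 0.34639)/0.01984 = -0.01394/0.01984 = -0.70.
p-value = P(Z > -0.703) ≈ 0.7590.

z = -0.70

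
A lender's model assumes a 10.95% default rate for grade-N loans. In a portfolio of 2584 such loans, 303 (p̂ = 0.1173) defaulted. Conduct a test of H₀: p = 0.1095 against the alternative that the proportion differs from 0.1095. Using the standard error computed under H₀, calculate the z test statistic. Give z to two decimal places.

p̂ = 303/2584 ≈ 0.11726.
Under H₀, SE = √(0.1095·0.8905/2584) = √(3.7736e-05) = 0.00614.
z = (0.11726 − 0.1095)/0.00614 = 0.00776/0.00614 = 1.26.

z = 1.26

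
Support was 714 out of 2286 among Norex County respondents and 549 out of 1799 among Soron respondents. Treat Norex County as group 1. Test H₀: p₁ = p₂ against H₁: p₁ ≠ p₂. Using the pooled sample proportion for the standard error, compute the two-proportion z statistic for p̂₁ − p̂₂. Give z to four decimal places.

z = 0.4920

p̂₁ = 714/2286 = 0.312336, p̂₂ = 549/1799 = 0.305170.
Pooled p̂ = (714+549)/(2286+1799) = 1263/4085 = 0.309180.
SE = √(0.213588 × 0.00099331) = 0.014566.
z = (0.312336 − 0.305170)/0.014566 = 0.007166/0.014566 = 0.4920.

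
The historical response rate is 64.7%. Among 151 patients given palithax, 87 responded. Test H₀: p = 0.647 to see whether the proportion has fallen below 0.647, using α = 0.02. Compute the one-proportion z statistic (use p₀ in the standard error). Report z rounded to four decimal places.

z = -1.8215

p̂ = 87/151 ≈ 0.576159.
SE = √(p₀(1−p₀)/n) = √(0.22839/151) = 0.038891.
z = (0.576159 − 0.647)/0.038891 = -0.070841/0.038891 = -1.8215.
p-value = P(Z < -1.822) ≈ 0.0343, so at α = 0.02 we fail to reject H₀.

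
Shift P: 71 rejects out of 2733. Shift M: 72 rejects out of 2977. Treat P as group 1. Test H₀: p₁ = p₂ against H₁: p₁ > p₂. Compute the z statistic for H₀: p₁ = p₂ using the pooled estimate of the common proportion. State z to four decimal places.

z = 0.4332

p̂₁ = 71/2733 ≈ 0.0259788, p̂₂ = 72/2977 ≈ 0.0241854.
Pooled p̂ = (71+72)/(2733+2977) = 143/5710 = 0.0250438.
SE = √(p̂(1−p̂)(1/n₁+1/n₂)) = √(0.0250438·0.9749562·0.000701807) = √(1.71357e-05) = 0.0041395.
z = (0.0259788 − 0.0241854)/0.0041395 = 0.0017934/0.0041395 = 0.4332.
p-value = P(Z > 0.433) ≈ 0.3324.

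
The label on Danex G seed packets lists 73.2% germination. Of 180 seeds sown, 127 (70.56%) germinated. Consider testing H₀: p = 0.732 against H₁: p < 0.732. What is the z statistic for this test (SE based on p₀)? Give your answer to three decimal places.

z = -0.801

p̂ = 127/180 = 0.70556.
SE = √(p₀(1−p₀)/n) = √(0.19618/180) = 0.03301.
z = (0.70556 − 0.732)/0.03301 = -0.02644/0.03301 = -0.801.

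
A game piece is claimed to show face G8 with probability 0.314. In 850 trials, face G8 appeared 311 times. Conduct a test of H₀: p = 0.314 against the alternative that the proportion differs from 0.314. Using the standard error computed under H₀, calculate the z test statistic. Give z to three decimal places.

p̂ = 311/850 = 0.36588.
SE = √(p₀(1−p₀)/n) = √(0.2154/850) = 0.01592.
z = (0.36588 − 0.314)/0.01592 = 0.05188/0.01592 = 3.259.

z = 3.259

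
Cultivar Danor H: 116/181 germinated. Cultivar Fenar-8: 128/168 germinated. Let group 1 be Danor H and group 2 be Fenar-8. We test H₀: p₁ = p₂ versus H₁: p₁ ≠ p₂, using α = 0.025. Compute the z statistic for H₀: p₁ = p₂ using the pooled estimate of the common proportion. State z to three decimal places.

z = -2.463

p̂₁ = 116/181 = 0.64088, p̂₂ = 128/168 = 0.76190.
Pooled p̂ = (116+128)/(181+168) = 244/349 = 0.69914.
SE = √(p̂(1−p̂)(1/n₁+1/n₂)) = √(0.69914·0.30086·0.0114772) = √(0.00241416) = 0.04913.
z = (0.64088 − 0.76190)/0.04913 = -0.12102/0.04913 = -2.463.
p-value = 2·P(Z > 2.463) ≈ 0.0138, so at α = 0.025 we reject H₀.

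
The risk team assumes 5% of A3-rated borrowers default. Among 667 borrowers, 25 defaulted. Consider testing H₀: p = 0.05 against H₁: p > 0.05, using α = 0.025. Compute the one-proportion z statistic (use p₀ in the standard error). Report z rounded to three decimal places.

p̂ = 25/667 ≈ 0.03748.
Under H₀, SE = √(0.05·0.95/667) = √(7.12144e-05) = 0.00844.
z = (0.03748 − 0.05)/0.00844 = -0.01252/0.00844 = -1.483.
p-value = P(Z > -1.483) ≈ 0.9310, so at α = 0.025 we fail to reject H₀.

z = -1.483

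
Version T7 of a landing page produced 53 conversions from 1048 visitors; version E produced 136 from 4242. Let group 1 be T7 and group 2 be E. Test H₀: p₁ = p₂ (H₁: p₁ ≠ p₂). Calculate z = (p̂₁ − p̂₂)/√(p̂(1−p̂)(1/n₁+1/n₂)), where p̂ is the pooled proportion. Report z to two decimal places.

p̂₁ = 53/1048 ≈ 0.0506, p̂₂ = 136/4242 ≈ 0.0321.
Pooled p̂ = (53+136)/(1048+4242) = 189/5290 = 0.0357.
SE = √(0.0344513 × 0.00118994) = 0.0064.
z = (0.0506 − 0.0321)/0.0064 = 0.0185/0.0064 = 2.89.
p-value = 2·P(Z > 2.891) ≈ 0.0038.

z = 2.89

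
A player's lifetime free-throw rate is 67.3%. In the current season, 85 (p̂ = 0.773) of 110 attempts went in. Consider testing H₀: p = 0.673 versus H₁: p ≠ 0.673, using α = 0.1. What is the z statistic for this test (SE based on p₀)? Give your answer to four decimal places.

p̂ = 85/110 ≈ 0.772727.
SE = √(p₀(1−p₀)/n) = √(0.22007/110) = 0.044729.
z = (0.772727 − 0.673)/0.044729 = 0.099727/0.044729 = 2.2296.
p-value = 2·P(Z > 2.230) ≈ 0.0258. With α = 0.1, reject H₀.

z = 2.2296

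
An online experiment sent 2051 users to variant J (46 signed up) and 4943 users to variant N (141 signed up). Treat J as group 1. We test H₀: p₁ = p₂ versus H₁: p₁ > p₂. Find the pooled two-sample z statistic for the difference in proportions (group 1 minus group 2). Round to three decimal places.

p̂₁ = 46/2051 ≈ 0.02243, p̂₂ = 141/4943 ≈ 0.02853.
Pooled p̂ = (46+141)/(2051+4943) = 187/6994 = 0.02674.
SE = √(0.0260223 × 0.000689873) = 0.00424.
z = (0.02243 − 0.02853)/0.00424 = -0.00610/0.00424 = -1.439.

z = -1.439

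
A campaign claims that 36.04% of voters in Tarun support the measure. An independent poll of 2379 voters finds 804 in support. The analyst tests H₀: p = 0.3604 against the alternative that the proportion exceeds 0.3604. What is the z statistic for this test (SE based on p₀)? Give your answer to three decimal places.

p̂ = 804/2379 = 0.33796.
Standard error under H₀: √(0.3604×0.6396/2379) = 0.00984.
z = (0.33796 − 0.3604)/0.00984 = -0.02244/0.00984 = -2.280.

z = -2.280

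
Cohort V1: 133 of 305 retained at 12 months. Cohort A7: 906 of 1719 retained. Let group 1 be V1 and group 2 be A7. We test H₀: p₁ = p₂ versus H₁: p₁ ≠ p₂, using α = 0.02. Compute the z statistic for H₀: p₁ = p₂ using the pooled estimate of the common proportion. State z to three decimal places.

p̂₁ = 133/305 = 0.436066, p̂₂ = 906/1719 = 0.527051.
Pooled p̂ = (133+906)/(305+1719) = 1039/2024 = 0.513340.
SE = √(p̂(1−p̂)(1/n₁+1/n₂)) = √(0.513340·0.486660·0.00386042) = √(0.000964419) = 0.031055.
z = (0.436066 − 0.527051)/0.031055 = -0.090985/0.031055 = -2.930.
p-value = 2·P(Z > 2.930) ≈ 0.0034; since p < α = 0.02, reject H₀.

z = -2.930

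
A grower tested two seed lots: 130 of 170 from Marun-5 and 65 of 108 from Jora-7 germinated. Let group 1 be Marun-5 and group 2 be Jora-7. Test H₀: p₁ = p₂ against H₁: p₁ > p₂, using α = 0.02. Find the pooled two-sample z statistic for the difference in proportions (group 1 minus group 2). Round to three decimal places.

z = 2.892

p̂₁ = 130/170 ≈ 0.76471, p̂₂ = 65/108 ≈ 0.60185.
Pooled p̂ = (130+65)/(170+108) = 195/278 = 0.70144.
SE = √(p̂(1−p̂)(1/n₁+1/n₂)) = √(0.70144·0.29856·0.0151416) = √(0.00317099) = 0.05631.
z = (0.76471 − 0.60185)/0.05631 = 0.16286/0.05631 = 2.892.
p-value = P(Z > 2.892) ≈ 0.0019, so at α = 0.02 we reject H₀.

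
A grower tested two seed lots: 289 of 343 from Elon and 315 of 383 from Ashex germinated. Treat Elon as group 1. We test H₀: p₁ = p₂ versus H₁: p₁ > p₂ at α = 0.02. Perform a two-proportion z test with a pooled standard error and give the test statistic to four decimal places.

p̂₁ = 289/343 ≈ 0.8425656, p̂₂ = 315/383 ≈ 0.8224543.
Pooled p̂ = (289+315)/(343+383) = 604/726 = 0.8319559.
SE = √(p̂(1−p̂)(1/n₁+1/n₂)) = √(0.8319559·0.1680441·0.00552642) = √(0.000772622) = 0.0277961.
z = (0.8425656 − 0.8224543)/0.0277961 = 0.0201113/0.0277961 = 0.7235.
p-value = P(Z > 0.724) ≈ 0.2347; since p > α = 0.02, fail to reject H₀.

z = 0.7235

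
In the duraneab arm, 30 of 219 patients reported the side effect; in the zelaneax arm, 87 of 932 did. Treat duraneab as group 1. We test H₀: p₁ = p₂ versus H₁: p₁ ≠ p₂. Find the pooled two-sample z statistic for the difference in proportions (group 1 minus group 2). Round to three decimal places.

p̂₁ = 30/219 = 0.13699, p̂₂ = 87/932 = 0.09335.
Pooled p̂ = (30+87)/(219+932) = 117/1151 = 0.10165.
SE = √(p̂(1−p̂)(1/n₁+1/n₂)) = √(0.10165·0.89835·0.00563917) = √(0.000514957) = 0.02269.
z = (0.13699 − 0.09335)/0.02269 = 0.04364/0.02269 = 1.923.

z = 1.923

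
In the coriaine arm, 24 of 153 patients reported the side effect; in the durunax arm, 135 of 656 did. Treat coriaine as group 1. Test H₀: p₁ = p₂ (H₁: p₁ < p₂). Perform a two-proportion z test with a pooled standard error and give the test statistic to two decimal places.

p̂₁ = 24/153 ≈ 0.1569, p̂₂ = 135/656 ≈ 0.2058.
Pooled p̂ = (24+135)/(153+656) = 159/809 = 0.1965.
SE = √(p̂(1−p̂)(1/n₁+1/n₂)) = √(0.1965·0.8035·0.00806034) = √(0.00127282) = 0.0357.
z = (0.1569 − 0.2058)/0.0357 = -0.0489/0.0357 = -1.37.
p-value = P(Z < -1.371) ≈ 0.0851.

z = -1.37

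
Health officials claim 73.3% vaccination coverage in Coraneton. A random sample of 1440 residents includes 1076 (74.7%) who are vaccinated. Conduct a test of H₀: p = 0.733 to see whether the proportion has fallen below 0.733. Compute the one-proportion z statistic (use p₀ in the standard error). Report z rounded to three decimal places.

z = 1.220

p̂ = 1076/1440 = 0.74722.
SE = √(p₀(1−p₀)/n) = √(0.19571/1440) = 0.01166.
z = (0.74722 − 0.733)/0.01166 = 0.01422/0.01166 = 1.220.
p-value = P(Z < 1.220) ≈ 0.8888.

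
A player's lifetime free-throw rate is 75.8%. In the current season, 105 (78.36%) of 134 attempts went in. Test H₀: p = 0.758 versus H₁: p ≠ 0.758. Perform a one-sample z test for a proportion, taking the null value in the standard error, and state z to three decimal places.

z = 0.691

p̂ = 105/134 ≈ 0.78358.
Standard error under H₀: √(0.758×0.242/134) = 0.03700.
z = (0.78358 − 0.758)/0.03700 = 0.02558/0.03700 = 0.691.
p-value = 2·P(Z > 0.691) ≈ 0.4893.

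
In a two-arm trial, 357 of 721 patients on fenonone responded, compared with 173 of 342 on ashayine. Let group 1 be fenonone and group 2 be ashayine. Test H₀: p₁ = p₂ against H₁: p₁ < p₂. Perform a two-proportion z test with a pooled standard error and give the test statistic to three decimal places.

z = -0.326

p̂₁ = 357/721 ≈ 0.49515, p̂₂ = 173/342 ≈ 0.50585.
Pooled p̂ = (357+173)/(721+342) = 530/1063 = 0.49859.
SE = √(0.249998 × 0.00431094) = 0.03283.
z = (0.49515 − 0.50585)/0.03283 = -0.01070/0.03283 = -0.326.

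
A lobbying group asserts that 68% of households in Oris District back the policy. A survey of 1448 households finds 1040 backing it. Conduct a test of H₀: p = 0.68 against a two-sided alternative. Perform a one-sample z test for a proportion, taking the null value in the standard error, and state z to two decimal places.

p̂ = 1040/1448 = 0.71823.
SE = √(p₀(1−p₀)/n) = √(0.2176/1448) = 0.01226.
z = (0.71823 − 0.68)/0.01226 = 0.03823/0.01226 = 3.12.
p-value = 2·P(Z > 3.119) ≈ 0.0018.

z = 3.12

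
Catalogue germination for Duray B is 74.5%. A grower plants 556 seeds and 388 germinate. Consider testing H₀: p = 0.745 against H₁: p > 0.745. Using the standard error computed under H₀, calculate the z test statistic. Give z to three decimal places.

z = -2.551

p̂ = 388/556 ≈ 0.697842.
SE = √(p₀(1−p₀)/n) = √(0.18998/556) = 0.018485.
z = (0.697842 − 0.745)/0.018485 = -0.047158/0.018485 = -2.551.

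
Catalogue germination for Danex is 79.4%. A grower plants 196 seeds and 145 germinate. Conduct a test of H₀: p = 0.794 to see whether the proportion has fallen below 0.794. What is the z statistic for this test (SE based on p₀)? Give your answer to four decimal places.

z = -1.8764

p̂ = 145/196 ≈ 0.739796.
Under H₀, SE = √(0.794·0.206/196) = √(0.00083451) = 0.028888.
z = (0.739796 − 0.794)/0.028888 = -0.054204/0.028888 = -1.8764.
p-value = P(Z < -1.876) ≈ 0.0303.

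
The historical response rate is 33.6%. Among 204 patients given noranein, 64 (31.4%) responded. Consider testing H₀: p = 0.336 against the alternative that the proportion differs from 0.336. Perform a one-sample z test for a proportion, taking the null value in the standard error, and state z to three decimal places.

p̂ = 64/204 = 0.313725.
SE = √(p₀(1−p₀)/n) = √(0.2231/204) = 0.033070.
z = (0.313725 − 0.336)/0.033070 = -0.022275/0.033070 = -0.674.
Two-sided p-value ≈ 2·Φ(−0.674) = 0.5006.

z = -0.674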